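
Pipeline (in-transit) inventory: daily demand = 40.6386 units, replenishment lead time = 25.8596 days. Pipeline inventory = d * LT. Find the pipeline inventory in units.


Pipeline = 40.6386 * 25.8596 = 1050.8979

1050.8979 units


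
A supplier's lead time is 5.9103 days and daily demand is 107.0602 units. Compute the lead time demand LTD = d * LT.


LTD = 107.0602 * 5.9103 = 632.7579

632.7579 units


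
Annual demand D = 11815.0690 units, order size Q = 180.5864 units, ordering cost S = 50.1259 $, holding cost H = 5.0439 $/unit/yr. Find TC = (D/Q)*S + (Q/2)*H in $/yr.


Ordering cost = D*S/Q = 3279.5436
Holding cost = Q*H/2 = 455.4299
TC = 3279.5436 + 455.4299 = 3734.9734

3734.9734 $/yr


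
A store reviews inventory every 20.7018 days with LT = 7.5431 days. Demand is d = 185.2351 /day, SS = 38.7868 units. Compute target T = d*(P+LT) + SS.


P + LT = 28.2449
d*(P+LT) = 185.2351 * 28.2449 = 5231.9469
T = 5231.9469 + 38.7868 = 5270.7337

5270.7337 units


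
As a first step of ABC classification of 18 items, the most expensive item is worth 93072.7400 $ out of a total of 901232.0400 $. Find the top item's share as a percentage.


Top item = 93072.7400
Total = 901232.0400
Percentage = 93072.7400 / 901232.0400 * 100 = 10.3273

10.3273%


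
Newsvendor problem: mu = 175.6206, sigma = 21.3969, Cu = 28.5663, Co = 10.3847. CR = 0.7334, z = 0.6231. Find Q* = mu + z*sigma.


CR = Cu/(Cu+Co) = 28.5663/(28.5663+10.3847) = 0.7334
z = 0.6231
Q* = 175.6206 + 0.6231 * 21.3969 = 188.9530

188.9530 units


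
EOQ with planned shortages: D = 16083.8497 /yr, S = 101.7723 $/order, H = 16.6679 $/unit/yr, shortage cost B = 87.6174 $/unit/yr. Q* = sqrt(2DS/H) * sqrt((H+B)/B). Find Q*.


sqrt(2DS/H) = 443.1843
sqrt((H+B)/B) = 1.0910
Q* = 443.1843 * 1.0910 = 483.5047

483.5047 units


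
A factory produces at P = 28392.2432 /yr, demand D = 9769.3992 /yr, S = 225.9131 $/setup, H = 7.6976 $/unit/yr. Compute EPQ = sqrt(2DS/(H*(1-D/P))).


1 - D/P = 1 - 0.3441 = 0.6559
H*(1-D/P) = 5.0490
2DS = 4414070.5168
EPQ = sqrt(874254.0009) = 935.0155

935.0155 units


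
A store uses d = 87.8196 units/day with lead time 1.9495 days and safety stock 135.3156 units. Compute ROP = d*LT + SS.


d*LT = 87.8196 * 1.9495 = 171.2043
ROP = 171.2043 + 135.3156 = 306.5199

306.5199 units


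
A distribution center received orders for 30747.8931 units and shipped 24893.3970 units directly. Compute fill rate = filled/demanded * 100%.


FR = 24893.3970 / 30747.8931 * 100 = 80.9597

80.9597%


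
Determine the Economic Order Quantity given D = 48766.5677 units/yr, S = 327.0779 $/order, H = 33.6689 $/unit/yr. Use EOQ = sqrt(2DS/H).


2*D*S = 2 * 48766.5677 * 327.0779 = 31900933.1070
2*D*S/H = 947489.6153
EOQ = sqrt(947489.6153) = 973.3908

973.3908 units


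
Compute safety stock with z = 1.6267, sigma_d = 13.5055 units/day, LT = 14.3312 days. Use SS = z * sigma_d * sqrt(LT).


sqrt(LT) = sqrt(14.3312) = 3.7857
SS = 1.6267 * 13.5055 * 3.7857 = 83.1686

83.1686 units


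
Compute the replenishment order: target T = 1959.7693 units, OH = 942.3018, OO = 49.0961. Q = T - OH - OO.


Inventory position = OH + OO = 942.3018 + 49.0961 = 991.3979
Q = 1959.7693 - 991.3979 = 968.3714

968.3714 units


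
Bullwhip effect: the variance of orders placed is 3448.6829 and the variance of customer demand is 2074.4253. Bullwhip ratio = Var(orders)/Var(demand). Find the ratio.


BW = 3448.6829 / 2074.4253 = 1.6625

1.6625


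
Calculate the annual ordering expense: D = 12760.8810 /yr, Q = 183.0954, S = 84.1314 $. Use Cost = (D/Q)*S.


Number of orders = D/Q = 69.6953
Cost = 69.6953 * 84.1314 = 5863.5596

5863.5596 $/yr


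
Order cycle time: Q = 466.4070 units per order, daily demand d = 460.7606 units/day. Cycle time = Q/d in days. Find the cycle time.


Cycle = 466.4070 / 460.7606 = 1.0123

1.0123 days


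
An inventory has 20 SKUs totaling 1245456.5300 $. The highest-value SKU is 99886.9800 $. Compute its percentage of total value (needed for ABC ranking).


Top item = 99886.9800
Total = 1245456.5300
Percentage = 99886.9800 / 1245456.5300 * 100 = 8.0201

8.0201%


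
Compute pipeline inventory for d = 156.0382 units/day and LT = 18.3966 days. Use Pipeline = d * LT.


Pipeline = 156.0382 * 18.3966 = 2870.5724

2870.5724 units


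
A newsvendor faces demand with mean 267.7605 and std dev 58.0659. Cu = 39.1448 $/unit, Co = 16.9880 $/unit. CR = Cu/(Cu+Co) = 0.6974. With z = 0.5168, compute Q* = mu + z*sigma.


CR = Cu/(Cu+Co) = 39.1448/(39.1448+16.9880) = 0.6974
z = 0.5168
Q* = 267.7605 + 0.5168 * 58.0659 = 297.7690

297.7690 units


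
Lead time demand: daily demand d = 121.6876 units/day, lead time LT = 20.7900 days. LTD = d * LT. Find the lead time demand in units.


LTD = 121.6876 * 20.7900 = 2529.8852

2529.8852 units


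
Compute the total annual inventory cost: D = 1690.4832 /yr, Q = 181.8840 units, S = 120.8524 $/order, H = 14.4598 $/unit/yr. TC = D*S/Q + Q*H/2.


Ordering cost = D*S/Q = 1123.2376
Holding cost = Q*H/2 = 1315.0031
TC = 1123.2376 + 1315.0031 = 2438.2408

2438.2408 $/yr


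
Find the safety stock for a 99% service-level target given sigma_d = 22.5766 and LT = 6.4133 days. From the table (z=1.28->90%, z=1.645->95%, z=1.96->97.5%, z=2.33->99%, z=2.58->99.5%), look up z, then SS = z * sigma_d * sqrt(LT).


From the table, SL = 99% corresponds to z = 2.33
sqrt(LT) = sqrt(6.4133) = 2.5324
SS = 2.33 * 22.5766 * 2.5324 = 133.2156

133.2156 units


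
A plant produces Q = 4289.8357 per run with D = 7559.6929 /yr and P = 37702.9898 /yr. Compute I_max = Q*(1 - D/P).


D/P = 0.2005
1 - D/P = 0.7995
I_max = 4289.8357 * 0.7995 = 3429.6959

3429.6959 units


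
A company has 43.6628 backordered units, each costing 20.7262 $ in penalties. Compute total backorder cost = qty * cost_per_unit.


Total = 43.6628 * 20.7262 = 904.9639

904.9639 $


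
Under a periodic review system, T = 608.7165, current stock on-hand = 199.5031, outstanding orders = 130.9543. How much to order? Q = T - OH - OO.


Inventory position = OH + OO = 199.5031 + 130.9543 = 330.4574
Q = 608.7165 - 330.4574 = 278.2591

278.2591 units


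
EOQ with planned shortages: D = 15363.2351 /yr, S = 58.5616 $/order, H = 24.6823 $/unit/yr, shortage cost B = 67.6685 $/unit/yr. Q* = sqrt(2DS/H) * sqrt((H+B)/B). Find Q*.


sqrt(2DS/H) = 270.0039
sqrt((H+B)/B) = 1.1682
Q* = 270.0039 * 1.1682 = 315.4257

315.4257 units


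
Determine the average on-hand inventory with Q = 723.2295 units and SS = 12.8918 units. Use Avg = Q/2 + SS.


Q/2 = 361.6148
Avg = 361.6148 + 12.8918 = 374.5066

374.5066 units


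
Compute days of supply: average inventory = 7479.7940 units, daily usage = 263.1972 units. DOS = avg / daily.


DOS = 7479.7940 / 263.1972 = 28.4190

28.4190 days


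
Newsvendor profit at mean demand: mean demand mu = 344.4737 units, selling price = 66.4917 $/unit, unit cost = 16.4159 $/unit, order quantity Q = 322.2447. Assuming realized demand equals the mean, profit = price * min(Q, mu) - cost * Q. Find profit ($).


Sales at mu = min(322.2447, 344.4737) = 322.2447
Revenue = 66.4917 * 322.2447 = 21426.5979
Total cost = 16.4159 * 322.2447 = 5289.9368
Profit = 21426.5979 - 5289.9368 = 16136.6611

16136.6611 $


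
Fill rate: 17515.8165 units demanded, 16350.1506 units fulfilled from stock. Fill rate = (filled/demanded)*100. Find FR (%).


FR = 16350.1506 / 17515.8165 * 100 = 93.3451

93.3451%


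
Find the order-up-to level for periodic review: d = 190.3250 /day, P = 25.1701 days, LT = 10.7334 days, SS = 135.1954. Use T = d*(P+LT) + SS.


P + LT = 35.9035
d*(P+LT) = 190.3250 * 35.9035 = 6833.3336
T = 6833.3336 + 135.1954 = 6968.5290

6968.5290 units


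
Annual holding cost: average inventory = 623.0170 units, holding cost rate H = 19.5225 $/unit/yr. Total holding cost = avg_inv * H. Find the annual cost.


Cost = 623.0170 * 19.5225 = 12162.8494

12162.8494 $/yr


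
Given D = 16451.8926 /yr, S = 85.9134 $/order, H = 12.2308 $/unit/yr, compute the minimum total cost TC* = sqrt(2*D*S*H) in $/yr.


2*D*S*H = 34574955.7073
TC* = sqrt(34574955.7073) = 5880.0473

5880.0473 $/yr


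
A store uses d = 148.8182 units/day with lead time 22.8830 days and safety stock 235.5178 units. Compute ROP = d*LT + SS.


d*LT = 148.8182 * 22.8830 = 3405.4069
ROP = 3405.4069 + 235.5178 = 3640.9247

3640.9247 units


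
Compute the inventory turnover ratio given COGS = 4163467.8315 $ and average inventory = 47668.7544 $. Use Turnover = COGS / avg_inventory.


Turnover = 4163467.8315 / 47668.7544 = 87.3417

87.3417


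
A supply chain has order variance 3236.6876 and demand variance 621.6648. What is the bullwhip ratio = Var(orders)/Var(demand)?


BW = 3236.6876 / 621.6648 = 5.2065

5.2065


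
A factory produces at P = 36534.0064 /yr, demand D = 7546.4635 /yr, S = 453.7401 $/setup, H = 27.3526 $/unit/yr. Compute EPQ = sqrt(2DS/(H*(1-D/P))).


1 - D/P = 1 - 0.2066 = 0.7934
H*(1-D/P) = 21.7026
2DS = 6848266.2063
EPQ = sqrt(315549.8046) = 561.7382

561.7382 units


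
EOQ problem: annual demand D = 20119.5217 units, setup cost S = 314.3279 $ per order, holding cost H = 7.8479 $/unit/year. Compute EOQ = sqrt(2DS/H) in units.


2*D*S = 2 * 20119.5217 * 314.3279 = 12648254.0099
2*D*S/H = 1611673.6974
EOQ = sqrt(1611673.6974) = 1269.5171

1269.5171 units


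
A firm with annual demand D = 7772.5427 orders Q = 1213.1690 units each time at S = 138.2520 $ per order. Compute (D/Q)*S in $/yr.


Number of orders = D/Q = 6.4068
Cost = 6.4068 * 138.2520 = 885.7542

885.7542 $/yr


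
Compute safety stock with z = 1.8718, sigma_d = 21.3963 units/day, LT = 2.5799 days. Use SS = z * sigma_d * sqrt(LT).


sqrt(LT) = sqrt(2.5799) = 1.6062
SS = 1.8718 * 21.3963 * 1.6062 = 64.3279

64.3279 units


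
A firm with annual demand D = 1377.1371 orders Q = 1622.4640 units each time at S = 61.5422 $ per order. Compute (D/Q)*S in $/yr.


Number of orders = D/Q = 0.8488
Cost = 0.8488 * 61.5422 = 52.2366

52.2366 $/yr


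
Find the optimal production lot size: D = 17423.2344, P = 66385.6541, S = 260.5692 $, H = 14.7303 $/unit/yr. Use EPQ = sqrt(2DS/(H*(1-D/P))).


1 - D/P = 1 - 0.2625 = 0.7375
H*(1-D/P) = 10.8643
2DS = 9079916.4980
EPQ = sqrt(835760.0914) = 914.1992

914.1992 units


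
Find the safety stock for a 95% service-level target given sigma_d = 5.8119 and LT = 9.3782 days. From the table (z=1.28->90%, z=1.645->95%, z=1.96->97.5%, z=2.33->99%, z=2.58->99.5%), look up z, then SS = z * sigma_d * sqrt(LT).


From the table, SL = 95% corresponds to z = 1.645
sqrt(LT) = sqrt(9.3782) = 3.0624
SS = 1.645 * 5.8119 * 3.0624 = 29.2782

29.2782 units


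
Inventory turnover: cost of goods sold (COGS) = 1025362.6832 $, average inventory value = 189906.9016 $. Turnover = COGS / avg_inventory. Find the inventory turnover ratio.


Turnover = 1025362.6832 / 189906.9016 = 5.3993

5.3993


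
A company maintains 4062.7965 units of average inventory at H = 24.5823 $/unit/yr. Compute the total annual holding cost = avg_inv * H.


Cost = 4062.7965 * 24.5823 = 99872.8824

99872.8824 $/yr


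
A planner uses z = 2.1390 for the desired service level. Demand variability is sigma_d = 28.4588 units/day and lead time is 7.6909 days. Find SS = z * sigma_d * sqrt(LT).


sqrt(LT) = sqrt(7.6909) = 2.7732
SS = 2.1390 * 28.4588 * 2.7732 = 168.8169

168.8169 units


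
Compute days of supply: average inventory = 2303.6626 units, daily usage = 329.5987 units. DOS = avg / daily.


DOS = 2303.6626 / 329.5987 = 6.9893

6.9893 days


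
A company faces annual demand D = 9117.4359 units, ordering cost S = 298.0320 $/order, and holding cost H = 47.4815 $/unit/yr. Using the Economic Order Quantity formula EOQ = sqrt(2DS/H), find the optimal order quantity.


2*D*S = 2 * 9117.4359 * 298.0320 = 5434575.3123
2*D*S/H = 114456.6897
EOQ = sqrt(114456.6897) = 338.3145

338.3145 units


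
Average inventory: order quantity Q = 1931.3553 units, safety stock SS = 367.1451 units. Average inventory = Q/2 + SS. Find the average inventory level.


Q/2 = 965.6776
Avg = 965.6776 + 367.1451 = 1332.8228

1332.8228 units


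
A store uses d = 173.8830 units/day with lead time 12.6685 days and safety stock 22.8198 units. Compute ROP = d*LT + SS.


d*LT = 173.8830 * 12.6685 = 2202.8368
ROP = 2202.8368 + 22.8198 = 2225.6566

2225.6566 units


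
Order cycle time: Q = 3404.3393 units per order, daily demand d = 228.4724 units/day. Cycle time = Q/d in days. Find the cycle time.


Cycle = 3404.3393 / 228.4724 = 14.9004

14.9004 days


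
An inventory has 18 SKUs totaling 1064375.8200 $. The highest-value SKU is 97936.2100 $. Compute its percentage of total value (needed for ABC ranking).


Top item = 97936.2100
Total = 1064375.8200
Percentage = 97936.2100 / 1064375.8200 * 100 = 9.2013

9.2013%


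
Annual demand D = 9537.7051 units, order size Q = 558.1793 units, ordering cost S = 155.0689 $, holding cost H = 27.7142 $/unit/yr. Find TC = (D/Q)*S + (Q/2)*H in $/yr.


Ordering cost = D*S/Q = 2649.6888
Holding cost = Q*H/2 = 7734.7464
TC = 2649.6888 + 7734.7464 = 10384.4352

10384.4352 $/yr


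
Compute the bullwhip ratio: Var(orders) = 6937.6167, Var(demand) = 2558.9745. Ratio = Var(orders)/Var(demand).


BW = 6937.6167 / 2558.9745 = 2.7111

2.7111


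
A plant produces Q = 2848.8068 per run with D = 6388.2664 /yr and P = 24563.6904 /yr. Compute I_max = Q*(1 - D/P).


D/P = 0.2601
1 - D/P = 0.7399
I_max = 2848.8068 * 0.7399 = 2107.9191

2107.9191 units


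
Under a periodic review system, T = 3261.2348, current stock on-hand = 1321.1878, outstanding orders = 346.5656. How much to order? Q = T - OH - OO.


Inventory position = OH + OO = 1321.1878 + 346.5656 = 1667.7534
Q = 3261.2348 - 1667.7534 = 1593.4814

1593.4814 units


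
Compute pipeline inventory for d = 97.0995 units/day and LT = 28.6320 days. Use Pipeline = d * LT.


Pipeline = 97.0995 * 28.6320 = 2780.1529

2780.1529 units


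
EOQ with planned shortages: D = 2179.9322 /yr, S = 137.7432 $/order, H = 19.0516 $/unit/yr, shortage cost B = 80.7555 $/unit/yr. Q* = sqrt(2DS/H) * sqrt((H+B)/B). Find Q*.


sqrt(2DS/H) = 177.5439
sqrt((H+B)/B) = 1.1117
Q* = 177.5439 * 1.1117 = 197.3788

197.3788 units


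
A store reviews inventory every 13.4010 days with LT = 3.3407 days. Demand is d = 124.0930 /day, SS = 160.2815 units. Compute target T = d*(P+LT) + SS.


P + LT = 16.7417
d*(P+LT) = 124.0930 * 16.7417 = 2077.5278
T = 2077.5278 + 160.2815 = 2237.8093

2237.8093 units


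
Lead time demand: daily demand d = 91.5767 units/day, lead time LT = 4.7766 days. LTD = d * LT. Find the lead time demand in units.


LTD = 91.5767 * 4.7766 = 437.4253

437.4253 units


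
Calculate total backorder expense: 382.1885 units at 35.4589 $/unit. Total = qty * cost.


Total = 382.1885 * 35.4589 = 13551.9838

13551.9838 $


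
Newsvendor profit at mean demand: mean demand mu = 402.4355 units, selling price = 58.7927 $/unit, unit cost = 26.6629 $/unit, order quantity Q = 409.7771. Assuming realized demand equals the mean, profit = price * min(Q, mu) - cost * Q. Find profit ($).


Sales at mu = min(409.7771, 402.4355) = 402.4355
Revenue = 58.7927 * 402.4355 = 23660.2696
Total cost = 26.6629 * 409.7771 = 10925.8458
Profit = 23660.2696 - 10925.8458 = 12734.4238

12734.4238 $


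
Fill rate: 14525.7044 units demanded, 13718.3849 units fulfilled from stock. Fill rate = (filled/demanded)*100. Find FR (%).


FR = 13718.3849 / 14525.7044 * 100 = 94.4421

94.4421%


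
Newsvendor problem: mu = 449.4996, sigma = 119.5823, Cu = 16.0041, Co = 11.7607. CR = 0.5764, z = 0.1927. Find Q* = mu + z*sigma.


CR = Cu/(Cu+Co) = 16.0041/(16.0041+11.7607) = 0.5764
z = 0.1927
Q* = 449.4996 + 0.1927 * 119.5823 = 472.5431

472.5431 units


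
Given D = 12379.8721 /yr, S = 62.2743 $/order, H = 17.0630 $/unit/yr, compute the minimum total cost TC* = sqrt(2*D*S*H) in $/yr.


2*D*S*H = 26309366.9815
TC* = sqrt(26309366.9815) = 5129.2657

5129.2657 $/yr


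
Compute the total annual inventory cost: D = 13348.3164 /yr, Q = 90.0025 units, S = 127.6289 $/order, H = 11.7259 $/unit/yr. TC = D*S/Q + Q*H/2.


Ordering cost = D*S/Q = 18928.7069
Holding cost = Q*H/2 = 527.6802
TC = 18928.7069 + 527.6802 = 19456.3870

19456.3870 $/yr


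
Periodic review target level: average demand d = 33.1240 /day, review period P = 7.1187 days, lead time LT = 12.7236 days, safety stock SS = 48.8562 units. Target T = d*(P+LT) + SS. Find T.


P + LT = 19.8423
d*(P+LT) = 33.1240 * 19.8423 = 657.2563
T = 657.2563 + 48.8562 = 706.1125

706.1125 units


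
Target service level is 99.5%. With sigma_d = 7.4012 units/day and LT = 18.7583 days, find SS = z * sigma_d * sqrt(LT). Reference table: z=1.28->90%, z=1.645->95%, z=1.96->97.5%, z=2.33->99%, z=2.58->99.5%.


From the table, SL = 99.5% corresponds to z = 2.58
sqrt(LT) = sqrt(18.7583) = 4.3311
SS = 2.58 * 7.4012 * 4.3311 = 82.7025

82.7025 units


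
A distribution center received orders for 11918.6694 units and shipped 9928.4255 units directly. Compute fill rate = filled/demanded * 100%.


FR = 9928.4255 / 11918.6694 * 100 = 83.3015

83.3015%


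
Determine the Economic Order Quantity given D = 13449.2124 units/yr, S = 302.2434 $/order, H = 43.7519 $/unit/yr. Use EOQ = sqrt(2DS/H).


2*D*S = 2 * 13449.2124 * 302.2434 = 8129871.3662
2*D*S/H = 185817.5614
EOQ = sqrt(185817.5614) = 431.0656

431.0656 units


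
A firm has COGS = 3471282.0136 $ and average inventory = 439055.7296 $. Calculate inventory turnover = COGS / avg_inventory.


Turnover = 3471282.0136 / 439055.7296 = 7.9062

7.9062


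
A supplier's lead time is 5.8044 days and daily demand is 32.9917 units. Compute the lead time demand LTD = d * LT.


LTD = 32.9917 * 5.8044 = 191.4970

191.4970 units


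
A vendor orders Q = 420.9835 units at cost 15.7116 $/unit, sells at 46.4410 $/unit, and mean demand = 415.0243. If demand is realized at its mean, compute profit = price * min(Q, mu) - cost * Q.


Sales at mu = min(420.9835, 415.0243) = 415.0243
Revenue = 46.4410 * 415.0243 = 19274.1435
Total cost = 15.7116 * 420.9835 = 6614.3244
Profit = 19274.1435 - 6614.3244 = 12659.8192

12659.8192 $


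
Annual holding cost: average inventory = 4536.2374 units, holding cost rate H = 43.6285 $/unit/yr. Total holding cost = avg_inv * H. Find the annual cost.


Cost = 4536.2374 * 43.6285 = 197909.2334

197909.2334 $/yr


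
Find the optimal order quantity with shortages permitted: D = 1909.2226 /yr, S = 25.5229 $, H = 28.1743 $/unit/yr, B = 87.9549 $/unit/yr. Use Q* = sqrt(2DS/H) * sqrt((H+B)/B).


sqrt(2DS/H) = 58.8141
sqrt((H+B)/B) = 1.1491
Q* = 58.8141 * 1.1491 = 67.5807

67.5807 units


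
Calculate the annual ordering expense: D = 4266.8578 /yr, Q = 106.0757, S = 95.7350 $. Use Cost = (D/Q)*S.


Number of orders = D/Q = 40.2246
Cost = 40.2246 * 95.7350 = 3850.9068

3850.9068 $/yr


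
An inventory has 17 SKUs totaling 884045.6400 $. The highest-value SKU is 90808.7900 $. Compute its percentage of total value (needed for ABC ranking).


Top item = 90808.7900
Total = 884045.6400
Percentage = 90808.7900 / 884045.6400 * 100 = 10.2720

10.2720%


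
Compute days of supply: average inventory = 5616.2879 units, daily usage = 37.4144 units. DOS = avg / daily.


DOS = 5616.2879 / 37.4144 = 150.1103

150.1103 days


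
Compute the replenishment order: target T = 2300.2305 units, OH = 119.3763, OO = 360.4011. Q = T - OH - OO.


Inventory position = OH + OO = 119.3763 + 360.4011 = 479.7774
Q = 2300.2305 - 479.7774 = 1820.4531

1820.4531 units


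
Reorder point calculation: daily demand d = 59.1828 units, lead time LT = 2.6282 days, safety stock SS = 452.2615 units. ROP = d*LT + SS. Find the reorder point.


d*LT = 59.1828 * 2.6282 = 155.5442
ROP = 155.5442 + 452.2615 = 607.8057

607.8057 units


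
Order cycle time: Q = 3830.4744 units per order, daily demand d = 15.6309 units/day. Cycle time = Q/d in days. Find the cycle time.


Cycle = 3830.4744 / 15.6309 = 245.0578

245.0578 days


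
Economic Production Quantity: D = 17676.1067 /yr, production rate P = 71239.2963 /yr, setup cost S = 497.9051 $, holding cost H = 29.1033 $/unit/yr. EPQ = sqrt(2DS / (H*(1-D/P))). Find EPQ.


1 - D/P = 1 - 0.2481 = 0.7519
H*(1-D/P) = 21.8821
2DS = 17602047.3481
EPQ = sqrt(804403.8472) = 896.8856

896.8856 units


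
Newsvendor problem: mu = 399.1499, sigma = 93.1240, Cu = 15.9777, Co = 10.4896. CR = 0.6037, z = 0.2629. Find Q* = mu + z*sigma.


CR = Cu/(Cu+Co) = 15.9777/(15.9777+10.4896) = 0.6037
z = 0.2629
Q* = 399.1499 + 0.2629 * 93.1240 = 423.6322

423.6322 units


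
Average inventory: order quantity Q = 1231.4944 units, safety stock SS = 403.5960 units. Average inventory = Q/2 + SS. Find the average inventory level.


Q/2 = 615.7472
Avg = 615.7472 + 403.5960 = 1019.3432

1019.3432 units


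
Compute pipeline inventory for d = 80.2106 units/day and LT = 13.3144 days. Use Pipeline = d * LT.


Pipeline = 80.2106 * 13.3144 = 1067.9560

1067.9560 units


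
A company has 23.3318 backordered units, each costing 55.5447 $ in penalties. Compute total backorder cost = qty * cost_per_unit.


Total = 23.3318 * 55.5447 = 1295.9578

1295.9578 $


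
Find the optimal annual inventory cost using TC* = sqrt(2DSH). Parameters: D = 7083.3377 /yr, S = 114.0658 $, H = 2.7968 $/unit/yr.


2*D*S*H = 4519441.8698
TC* = sqrt(4519441.8698) = 2125.8979

2125.8979 $/yr


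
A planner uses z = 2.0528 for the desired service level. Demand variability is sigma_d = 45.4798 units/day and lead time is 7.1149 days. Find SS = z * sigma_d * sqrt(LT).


sqrt(LT) = sqrt(7.1149) = 2.6674
SS = 2.0528 * 45.4798 * 2.6674 = 249.0288

249.0288 units


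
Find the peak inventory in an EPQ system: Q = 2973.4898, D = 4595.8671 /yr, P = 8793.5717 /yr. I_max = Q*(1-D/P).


D/P = 0.5226
1 - D/P = 0.4774
I_max = 2973.4898 * 0.4774 = 1419.4269

1419.4269 units


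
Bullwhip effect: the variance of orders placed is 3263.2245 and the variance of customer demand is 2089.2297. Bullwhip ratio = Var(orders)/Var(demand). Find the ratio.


BW = 3263.2245 / 2089.2297 = 1.5619

1.5619


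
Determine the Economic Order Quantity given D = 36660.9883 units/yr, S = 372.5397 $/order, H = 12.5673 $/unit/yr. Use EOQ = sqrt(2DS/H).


2*D*S = 2 * 36660.9883 * 372.5397 = 27315347.1660
2*D*S/H = 2173525.5119
EOQ = sqrt(2173525.5119) = 1474.2881

1474.2881 units


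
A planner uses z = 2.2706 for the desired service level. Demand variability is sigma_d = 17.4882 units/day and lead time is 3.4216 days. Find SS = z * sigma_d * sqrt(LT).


sqrt(LT) = sqrt(3.4216) = 1.8498
SS = 2.2706 * 17.4882 * 1.8498 = 73.4514

73.4514 units


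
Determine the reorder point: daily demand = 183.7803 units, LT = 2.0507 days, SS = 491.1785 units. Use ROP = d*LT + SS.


d*LT = 183.7803 * 2.0507 = 376.8783
ROP = 376.8783 + 491.1785 = 868.0568

868.0568 units


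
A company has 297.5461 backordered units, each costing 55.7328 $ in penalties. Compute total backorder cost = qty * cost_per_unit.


Total = 297.5461 * 55.7328 = 16583.0773

16583.0773 $


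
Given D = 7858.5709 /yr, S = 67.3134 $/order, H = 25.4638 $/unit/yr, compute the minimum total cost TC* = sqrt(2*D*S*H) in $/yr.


2*D*S*H = 26940044.7795
TC* = sqrt(26940044.7795) = 5190.3800

5190.3800 $/yr


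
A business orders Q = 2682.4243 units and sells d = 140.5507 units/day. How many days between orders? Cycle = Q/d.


Cycle = 2682.4243 / 140.5507 = 19.0851

19.0851 days


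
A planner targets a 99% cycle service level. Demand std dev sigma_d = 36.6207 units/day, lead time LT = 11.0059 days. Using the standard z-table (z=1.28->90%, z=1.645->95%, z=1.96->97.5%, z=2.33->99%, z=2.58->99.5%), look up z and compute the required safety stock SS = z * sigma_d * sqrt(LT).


From the table, SL = 99% corresponds to z = 2.33
sqrt(LT) = sqrt(11.0059) = 3.3175
SS = 2.33 * 36.6207 * 3.3175 = 283.0710

283.0710 units


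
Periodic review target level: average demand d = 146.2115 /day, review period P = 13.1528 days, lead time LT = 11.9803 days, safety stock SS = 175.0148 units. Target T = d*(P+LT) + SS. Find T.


P + LT = 25.1331
d*(P+LT) = 146.2115 * 25.1331 = 3674.7483
T = 3674.7483 + 175.0148 = 3849.7631

3849.7631 units


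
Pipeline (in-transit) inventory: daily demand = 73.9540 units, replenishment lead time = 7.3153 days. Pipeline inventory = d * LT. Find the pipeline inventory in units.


Pipeline = 73.9540 * 7.3153 = 540.9957

540.9957 units


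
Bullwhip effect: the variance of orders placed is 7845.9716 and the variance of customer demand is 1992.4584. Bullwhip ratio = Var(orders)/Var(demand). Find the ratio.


BW = 7845.9716 / 1992.4584 = 3.9378

3.9378


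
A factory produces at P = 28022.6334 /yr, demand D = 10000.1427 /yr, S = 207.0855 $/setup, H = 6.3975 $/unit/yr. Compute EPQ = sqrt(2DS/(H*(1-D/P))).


1 - D/P = 1 - 0.3569 = 0.6431
H*(1-D/P) = 4.1145
2DS = 4141769.1022
EPQ = sqrt(1006629.6645) = 1003.3094

1003.3094 units


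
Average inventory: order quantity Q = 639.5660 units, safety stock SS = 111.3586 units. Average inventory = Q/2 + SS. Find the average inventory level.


Q/2 = 319.7830
Avg = 319.7830 + 111.3586 = 431.1416

431.1416 units


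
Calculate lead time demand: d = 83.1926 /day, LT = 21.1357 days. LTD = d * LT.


LTD = 83.1926 * 21.1357 = 1758.3338

1758.3338 units


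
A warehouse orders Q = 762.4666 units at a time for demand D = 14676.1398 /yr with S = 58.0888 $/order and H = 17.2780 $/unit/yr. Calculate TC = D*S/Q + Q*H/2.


Ordering cost = D*S/Q = 1118.1071
Holding cost = Q*H/2 = 6586.9490
TC = 1118.1071 + 6586.9490 = 7705.0561

7705.0561 $/yr


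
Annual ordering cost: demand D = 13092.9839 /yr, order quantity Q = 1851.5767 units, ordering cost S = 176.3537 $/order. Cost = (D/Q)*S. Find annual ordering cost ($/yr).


Number of orders = D/Q = 7.0713
Cost = 7.0713 * 176.3537 = 1247.0432

1247.0432 $/yr


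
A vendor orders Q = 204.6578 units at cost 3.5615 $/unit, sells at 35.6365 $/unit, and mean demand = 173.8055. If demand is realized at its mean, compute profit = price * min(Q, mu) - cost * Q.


Sales at mu = min(204.6578, 173.8055) = 173.8055
Revenue = 35.6365 * 173.8055 = 6193.8197
Total cost = 3.5615 * 204.6578 = 728.8888
Profit = 6193.8197 - 728.8888 = 5464.9309

5464.9309 $


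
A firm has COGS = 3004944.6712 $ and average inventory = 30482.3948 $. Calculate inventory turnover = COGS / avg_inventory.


Turnover = 3004944.6712 / 30482.3948 = 98.5797

98.5797


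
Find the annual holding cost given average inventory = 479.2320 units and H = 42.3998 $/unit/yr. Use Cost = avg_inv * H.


Cost = 479.2320 * 42.3998 = 20319.3410

20319.3410 $/yr


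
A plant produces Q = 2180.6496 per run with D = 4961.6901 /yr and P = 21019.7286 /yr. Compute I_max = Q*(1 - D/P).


D/P = 0.2360
1 - D/P = 0.7640
I_max = 2180.6496 * 0.7640 = 1665.9090

1665.9090 units


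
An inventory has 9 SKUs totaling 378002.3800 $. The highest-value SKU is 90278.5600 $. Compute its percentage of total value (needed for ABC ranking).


Top item = 90278.5600
Total = 378002.3800
Percentage = 90278.5600 / 378002.3800 * 100 = 23.8831

23.8831%


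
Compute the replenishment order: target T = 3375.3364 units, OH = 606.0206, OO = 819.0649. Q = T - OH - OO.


Inventory position = OH + OO = 606.0206 + 819.0649 = 1425.0855
Q = 3375.3364 - 1425.0855 = 1950.2509

1950.2509 units


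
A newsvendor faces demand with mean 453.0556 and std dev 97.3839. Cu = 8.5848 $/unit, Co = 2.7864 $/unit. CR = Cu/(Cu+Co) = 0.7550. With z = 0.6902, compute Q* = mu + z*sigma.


CR = Cu/(Cu+Co) = 8.5848/(8.5848+2.7864) = 0.7550
z = 0.6902
Q* = 453.0556 + 0.6902 * 97.3839 = 520.2700

520.2700 units


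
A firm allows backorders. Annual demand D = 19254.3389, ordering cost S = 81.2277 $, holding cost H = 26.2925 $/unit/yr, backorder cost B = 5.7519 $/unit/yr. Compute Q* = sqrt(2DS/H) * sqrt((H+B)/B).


sqrt(2DS/H) = 344.9177
sqrt((H+B)/B) = 2.3603
Q* = 344.9177 * 2.3603 = 814.1152

814.1152 units


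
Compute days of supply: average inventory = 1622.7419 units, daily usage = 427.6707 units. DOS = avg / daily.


DOS = 1622.7419 / 427.6707 = 3.7944

3.7944 days


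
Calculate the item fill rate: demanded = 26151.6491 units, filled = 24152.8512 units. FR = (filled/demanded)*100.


FR = 24152.8512 / 26151.6491 * 100 = 92.3569

92.3569%


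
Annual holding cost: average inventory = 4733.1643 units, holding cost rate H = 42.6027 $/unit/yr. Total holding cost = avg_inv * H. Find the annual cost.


Cost = 4733.1643 * 42.6027 = 201645.5787

201645.5787 $/yr


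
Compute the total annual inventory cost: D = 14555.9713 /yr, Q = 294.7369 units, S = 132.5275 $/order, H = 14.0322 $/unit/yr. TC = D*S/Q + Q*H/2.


Ordering cost = D*S/Q = 6545.0457
Holding cost = Q*H/2 = 2067.9036
TC = 6545.0457 + 2067.9036 = 8612.9493

8612.9493 $/yr


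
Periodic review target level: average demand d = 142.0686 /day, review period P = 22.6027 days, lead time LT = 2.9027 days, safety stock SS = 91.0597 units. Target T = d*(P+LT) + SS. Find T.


P + LT = 25.5054
d*(P+LT) = 142.0686 * 25.5054 = 3623.5165
T = 3623.5165 + 91.0597 = 3714.5762

3714.5762 units


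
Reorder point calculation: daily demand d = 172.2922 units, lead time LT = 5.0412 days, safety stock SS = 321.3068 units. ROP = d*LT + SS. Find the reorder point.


d*LT = 172.2922 * 5.0412 = 868.5594
ROP = 868.5594 + 321.3068 = 1189.8662

1189.8662 units


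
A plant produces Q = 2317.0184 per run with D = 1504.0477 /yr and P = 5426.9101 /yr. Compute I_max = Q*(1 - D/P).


D/P = 0.2771
1 - D/P = 0.7229
I_max = 2317.0184 * 0.7229 = 1674.8655

1674.8655 units


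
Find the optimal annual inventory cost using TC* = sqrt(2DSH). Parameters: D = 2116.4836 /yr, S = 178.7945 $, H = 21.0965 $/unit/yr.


2*D*S*H = 15966490.5509
TC* = sqrt(15966490.5509) = 3995.8091

3995.8091 $/yr


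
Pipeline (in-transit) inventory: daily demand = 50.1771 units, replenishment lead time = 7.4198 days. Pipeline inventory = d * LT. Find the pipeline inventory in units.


Pipeline = 50.1771 * 7.4198 = 372.3040

372.3040 units


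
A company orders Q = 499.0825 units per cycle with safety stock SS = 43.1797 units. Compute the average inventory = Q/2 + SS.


Q/2 = 249.5412
Avg = 249.5412 + 43.1797 = 292.7210

292.7210 units


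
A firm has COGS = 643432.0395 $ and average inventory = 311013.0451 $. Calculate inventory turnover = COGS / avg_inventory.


Turnover = 643432.0395 / 311013.0451 = 2.0688

2.0688


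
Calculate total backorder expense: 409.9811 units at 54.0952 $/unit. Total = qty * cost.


Total = 409.9811 * 54.0952 = 22178.0096

22178.0096 $


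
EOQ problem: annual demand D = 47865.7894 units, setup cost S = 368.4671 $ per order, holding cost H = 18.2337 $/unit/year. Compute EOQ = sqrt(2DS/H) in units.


2*D*S = 2 * 47865.7894 * 368.4671 = 35273937.2189
2*D*S/H = 1934546.3191
EOQ = sqrt(1934546.3191) = 1390.8797

1390.8797 units


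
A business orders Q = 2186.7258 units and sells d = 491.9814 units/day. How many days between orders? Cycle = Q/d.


Cycle = 2186.7258 / 491.9814 = 4.4447

4.4447 days


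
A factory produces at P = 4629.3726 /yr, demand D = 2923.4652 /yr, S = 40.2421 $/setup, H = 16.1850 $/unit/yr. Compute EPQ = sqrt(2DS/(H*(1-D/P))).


1 - D/P = 1 - 0.6315 = 0.3685
H*(1-D/P) = 5.9641
2DS = 235292.7578
EPQ = sqrt(39451.4110) = 198.6238

198.6238 units


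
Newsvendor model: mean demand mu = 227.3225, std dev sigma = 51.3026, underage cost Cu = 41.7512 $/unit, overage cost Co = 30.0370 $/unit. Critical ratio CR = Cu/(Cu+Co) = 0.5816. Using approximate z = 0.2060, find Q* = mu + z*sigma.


CR = Cu/(Cu+Co) = 41.7512/(41.7512+30.0370) = 0.5816
z = 0.2060
Q* = 227.3225 + 0.2060 * 51.3026 = 237.8908

237.8908 units


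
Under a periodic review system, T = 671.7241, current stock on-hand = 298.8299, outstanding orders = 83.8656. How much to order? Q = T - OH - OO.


Inventory position = OH + OO = 298.8299 + 83.8656 = 382.6955
Q = 671.7241 - 382.6955 = 289.0286

289.0286 units


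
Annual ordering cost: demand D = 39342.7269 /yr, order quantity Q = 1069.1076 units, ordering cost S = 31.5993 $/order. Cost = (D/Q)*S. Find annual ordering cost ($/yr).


Number of orders = D/Q = 36.7996
Cost = 36.7996 * 31.5993 = 1162.8414

1162.8414 $/yr


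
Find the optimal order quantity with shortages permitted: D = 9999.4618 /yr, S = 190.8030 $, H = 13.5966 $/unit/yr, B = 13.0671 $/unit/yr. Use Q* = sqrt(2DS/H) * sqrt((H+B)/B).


sqrt(2DS/H) = 529.7619
sqrt((H+B)/B) = 1.4285
Q* = 529.7619 * 1.4285 = 756.7481

756.7481 units


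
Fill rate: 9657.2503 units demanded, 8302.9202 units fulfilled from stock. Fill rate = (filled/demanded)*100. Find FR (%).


FR = 8302.9202 / 9657.2503 * 100 = 85.9760

85.9760%


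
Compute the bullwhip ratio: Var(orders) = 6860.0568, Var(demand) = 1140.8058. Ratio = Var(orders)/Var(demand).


BW = 6860.0568 / 1140.8058 = 6.0133

6.0133


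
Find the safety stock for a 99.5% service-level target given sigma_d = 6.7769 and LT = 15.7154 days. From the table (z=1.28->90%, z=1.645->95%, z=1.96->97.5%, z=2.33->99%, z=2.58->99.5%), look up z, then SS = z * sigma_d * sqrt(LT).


From the table, SL = 99.5% corresponds to z = 2.58
sqrt(LT) = sqrt(15.7154) = 3.9643
SS = 2.58 * 6.7769 * 3.9643 = 69.3128

69.3128 units


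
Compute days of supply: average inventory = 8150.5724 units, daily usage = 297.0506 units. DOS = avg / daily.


DOS = 8150.5724 / 297.0506 = 27.4383

27.4383 days


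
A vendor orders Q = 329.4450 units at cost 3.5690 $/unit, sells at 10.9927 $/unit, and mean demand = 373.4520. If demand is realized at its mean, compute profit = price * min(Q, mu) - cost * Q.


Sales at mu = min(329.4450, 373.4520) = 329.4450
Revenue = 10.9927 * 329.4450 = 3621.4901
Total cost = 3.5690 * 329.4450 = 1175.7892
Profit = 3621.4901 - 1175.7892 = 2445.7008

2445.7008 $


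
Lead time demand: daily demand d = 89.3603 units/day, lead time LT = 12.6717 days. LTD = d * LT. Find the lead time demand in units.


LTD = 89.3603 * 12.6717 = 1132.3469

1132.3469 units


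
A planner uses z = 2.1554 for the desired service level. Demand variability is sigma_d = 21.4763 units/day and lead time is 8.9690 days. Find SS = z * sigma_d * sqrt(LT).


sqrt(LT) = sqrt(8.9690) = 2.9948
SS = 2.1554 * 21.4763 * 2.9948 = 138.6307

138.6307 units


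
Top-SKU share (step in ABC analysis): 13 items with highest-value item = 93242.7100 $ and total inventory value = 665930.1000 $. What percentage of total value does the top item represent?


Top item = 93242.7100
Total = 665930.1000
Percentage = 93242.7100 / 665930.1000 * 100 = 14.0019

14.0019%


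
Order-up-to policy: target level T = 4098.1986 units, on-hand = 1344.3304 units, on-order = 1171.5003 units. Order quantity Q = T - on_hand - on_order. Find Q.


Inventory position = OH + OO = 1344.3304 + 1171.5003 = 2515.8307
Q = 4098.1986 - 2515.8307 = 1582.3679

1582.3679 units


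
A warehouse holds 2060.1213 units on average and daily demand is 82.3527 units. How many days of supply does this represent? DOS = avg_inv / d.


DOS = 2060.1213 / 82.3527 = 25.0158

25.0158 days


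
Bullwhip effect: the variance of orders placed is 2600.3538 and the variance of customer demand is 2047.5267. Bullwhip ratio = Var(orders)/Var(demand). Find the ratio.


BW = 2600.3538 / 2047.5267 = 1.2700

1.2700


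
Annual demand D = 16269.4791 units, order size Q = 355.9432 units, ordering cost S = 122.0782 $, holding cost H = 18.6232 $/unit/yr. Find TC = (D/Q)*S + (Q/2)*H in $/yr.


Ordering cost = D*S/Q = 5579.9597
Holding cost = Q*H/2 = 3314.4007
TC = 5579.9597 + 3314.4007 = 8894.3604

8894.3604 $/yr


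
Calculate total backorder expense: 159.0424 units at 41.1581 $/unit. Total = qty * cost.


Total = 159.0424 * 41.1581 = 6545.8830

6545.8830 $


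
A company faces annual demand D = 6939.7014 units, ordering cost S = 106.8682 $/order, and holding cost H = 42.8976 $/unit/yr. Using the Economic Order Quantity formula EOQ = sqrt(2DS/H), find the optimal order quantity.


2*D*S = 2 * 6939.7014 * 106.8682 = 1483266.7943
2*D*S/H = 34576.9179
EOQ = sqrt(34576.9179) = 185.9487

185.9487 units


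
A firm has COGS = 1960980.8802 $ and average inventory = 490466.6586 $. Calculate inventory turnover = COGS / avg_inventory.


Turnover = 1960980.8802 / 490466.6586 = 3.9982

3.9982


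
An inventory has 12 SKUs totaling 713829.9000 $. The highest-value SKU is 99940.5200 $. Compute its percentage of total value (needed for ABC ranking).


Top item = 99940.5200
Total = 713829.9000
Percentage = 99940.5200 / 713829.9000 * 100 = 14.0006

14.0006%


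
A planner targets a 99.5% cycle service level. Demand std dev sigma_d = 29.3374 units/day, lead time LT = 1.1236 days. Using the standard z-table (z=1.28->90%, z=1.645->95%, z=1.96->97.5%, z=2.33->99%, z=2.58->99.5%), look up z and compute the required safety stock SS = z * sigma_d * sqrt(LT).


From the table, SL = 99.5% corresponds to z = 2.58
sqrt(LT) = sqrt(1.1236) = 1.0600
SS = 2.58 * 29.3374 * 1.0600 = 80.2319

80.2319 units


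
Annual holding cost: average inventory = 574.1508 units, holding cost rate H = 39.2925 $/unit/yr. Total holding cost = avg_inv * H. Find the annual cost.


Cost = 574.1508 * 39.2925 = 22559.8203

22559.8203 $/yr


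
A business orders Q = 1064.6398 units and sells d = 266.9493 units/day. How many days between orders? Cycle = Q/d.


Cycle = 1064.6398 / 266.9493 = 3.9882

3.9882 days


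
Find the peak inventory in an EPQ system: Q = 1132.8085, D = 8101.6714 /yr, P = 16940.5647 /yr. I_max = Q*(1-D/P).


D/P = 0.4782
1 - D/P = 0.5218
I_max = 1132.8085 * 0.5218 = 591.0531

591.0531 units


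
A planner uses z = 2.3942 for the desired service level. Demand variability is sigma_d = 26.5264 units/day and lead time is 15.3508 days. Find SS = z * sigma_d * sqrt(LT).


sqrt(LT) = sqrt(15.3508) = 3.9180
SS = 2.3942 * 26.5264 * 3.9180 = 248.8309

248.8309 units


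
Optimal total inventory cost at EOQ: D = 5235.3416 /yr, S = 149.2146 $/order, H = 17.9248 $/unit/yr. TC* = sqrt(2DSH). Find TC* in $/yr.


2*D*S*H = 28005327.6113
TC* = sqrt(28005327.6113) = 5292.0060

5292.0060 $/yr


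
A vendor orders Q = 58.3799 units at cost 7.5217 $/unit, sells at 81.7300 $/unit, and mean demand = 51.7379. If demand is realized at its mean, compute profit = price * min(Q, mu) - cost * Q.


Sales at mu = min(58.3799, 51.7379) = 51.7379
Revenue = 81.7300 * 51.7379 = 4228.5386
Total cost = 7.5217 * 58.3799 = 439.1161
Profit = 4228.5386 - 439.1161 = 3789.4225

3789.4225 $


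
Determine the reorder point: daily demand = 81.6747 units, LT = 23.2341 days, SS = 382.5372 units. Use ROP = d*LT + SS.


d*LT = 81.6747 * 23.2341 = 1897.6381
ROP = 1897.6381 + 382.5372 = 2280.1753

2280.1753 units


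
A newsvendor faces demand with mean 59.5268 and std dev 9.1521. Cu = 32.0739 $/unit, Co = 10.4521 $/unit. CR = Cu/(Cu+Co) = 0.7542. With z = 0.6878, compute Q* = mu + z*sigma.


CR = Cu/(Cu+Co) = 32.0739/(32.0739+10.4521) = 0.7542
z = 0.6878
Q* = 59.5268 + 0.6878 * 9.1521 = 65.8216

65.8216 units


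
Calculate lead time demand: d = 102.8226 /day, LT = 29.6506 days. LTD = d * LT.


LTD = 102.8226 * 29.6506 = 3048.7518

3048.7518 units


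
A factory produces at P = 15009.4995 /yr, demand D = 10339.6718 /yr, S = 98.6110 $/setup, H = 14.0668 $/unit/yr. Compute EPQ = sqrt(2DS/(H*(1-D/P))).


1 - D/P = 1 - 0.6889 = 0.3111
H*(1-D/P) = 4.3765
2DS = 2039210.7517
EPQ = sqrt(465942.3152) = 682.5997

682.5997 units
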